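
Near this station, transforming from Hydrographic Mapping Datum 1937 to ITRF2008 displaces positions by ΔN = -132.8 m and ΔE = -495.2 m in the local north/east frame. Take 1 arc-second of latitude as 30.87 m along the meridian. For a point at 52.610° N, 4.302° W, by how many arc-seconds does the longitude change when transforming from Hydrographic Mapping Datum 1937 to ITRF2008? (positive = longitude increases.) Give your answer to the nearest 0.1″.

Δλ = -26.4″

At latitude 52.610°, cos φ = 0.607237.
1″ of longitude at this latitude = 30.87 × cos φ = 18.7454 m, so Δλ = -495.2 / 18.7454 = -26.417″.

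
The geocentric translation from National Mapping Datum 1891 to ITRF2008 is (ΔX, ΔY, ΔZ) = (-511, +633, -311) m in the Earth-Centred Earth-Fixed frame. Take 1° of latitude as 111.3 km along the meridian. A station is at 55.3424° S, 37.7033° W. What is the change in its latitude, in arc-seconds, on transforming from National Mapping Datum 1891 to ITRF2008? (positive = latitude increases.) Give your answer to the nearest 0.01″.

Δφ = -26.78″

sin φ = -0.822565, cos φ = 0.568671, sin λ = -0.611573, cos λ = 0.791188.
North component: ΔN = −sin φ cos λ·ΔX − sin φ sin λ·ΔY + cos φ·ΔZ = −(-0.822565)(0.791188)(-511) − (-0.822565)(-0.611573)(633) + (0.568671)(-311) = -827.85 m.
1° of latitude spans 111300 m, so Δφ = -827.85 / 111300 × 3600 = -26.777″.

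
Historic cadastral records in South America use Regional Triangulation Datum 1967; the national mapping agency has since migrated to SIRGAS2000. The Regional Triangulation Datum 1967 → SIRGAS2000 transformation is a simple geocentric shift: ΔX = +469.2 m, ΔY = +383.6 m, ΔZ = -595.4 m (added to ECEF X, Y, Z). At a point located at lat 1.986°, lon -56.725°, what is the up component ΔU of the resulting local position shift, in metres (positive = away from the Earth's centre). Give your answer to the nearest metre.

ΔU = -84 m

The local up (radial) axis is (cos φ cos λ, cos φ sin λ, sin φ), giving ΔU = 257.276 − 320.515 − 20.634 = -83.87 m.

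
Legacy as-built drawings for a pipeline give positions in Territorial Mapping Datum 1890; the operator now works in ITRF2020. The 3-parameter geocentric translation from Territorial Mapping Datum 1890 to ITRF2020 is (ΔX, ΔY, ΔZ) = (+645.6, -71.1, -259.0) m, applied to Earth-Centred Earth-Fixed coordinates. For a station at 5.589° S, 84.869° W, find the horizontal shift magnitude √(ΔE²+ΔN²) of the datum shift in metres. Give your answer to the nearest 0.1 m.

At φ = -5.589°, λ = -84.869°: sin φ = -0.097392, cos φ = 0.995246, sin λ = -0.995993, cos λ = 0.089433.
ΔE = −sin λ·ΔX + cos λ·ΔY = −(-0.995993)·(645.6) + (0.089433)·(-71.1) = 636.65 m.
ΔN = −sin φ cos λ·ΔX − sin φ sin λ·ΔY + cos φ·ΔZ = −(-0.097392)(0.089433)(645.6) − (-0.097392)(-0.995993)(-71.1) + (0.995246)(-259.0) = -245.25 m.
Horizontal magnitude = √(ΔE² + ΔN²) = √(636.65² + (-245.25)²) = 682.26 m.

682.3 m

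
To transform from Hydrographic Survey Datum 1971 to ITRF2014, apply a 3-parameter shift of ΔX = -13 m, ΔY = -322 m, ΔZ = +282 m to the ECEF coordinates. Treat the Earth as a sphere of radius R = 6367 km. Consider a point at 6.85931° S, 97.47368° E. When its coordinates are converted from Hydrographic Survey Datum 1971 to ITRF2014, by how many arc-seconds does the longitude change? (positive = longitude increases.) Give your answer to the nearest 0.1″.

Δλ = 1.8″

sin φ = -0.119432, cos φ = 0.992842, sin λ = 0.991505, cos λ = -0.130071.
East component: ΔE = −sin λ·ΔX + cos λ·ΔY = −(0.991505)(-13) + (-0.130071)(-322) = 54.77 m.
1° of latitude spans πR/180 = 111125 m; at latitude φ, 1° of longitude spans that × cos φ = 110329.7 m, so Δλ = 54.77 / 110329.7 × 3600 = 1.787″.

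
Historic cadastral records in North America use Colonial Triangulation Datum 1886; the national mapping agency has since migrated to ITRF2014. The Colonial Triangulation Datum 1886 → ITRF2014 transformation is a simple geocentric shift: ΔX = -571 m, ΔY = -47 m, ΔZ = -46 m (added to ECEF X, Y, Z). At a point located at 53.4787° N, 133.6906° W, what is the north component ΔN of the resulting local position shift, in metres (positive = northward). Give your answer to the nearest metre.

ΔN = -372 m

At φ = 53.4787°, λ = -133.6906°: sin φ = 0.803636, cos φ = 0.595122, sin λ = -0.723080, cos λ = -0.690764.
ΔN = −sin φ cos λ·ΔX − sin φ sin λ·ΔY + cos φ·ΔZ = −(0.803636)(-0.690764)(-571) − (0.803636)(-0.723080)(-47) + (0.595122)(-46) = -371.66 m.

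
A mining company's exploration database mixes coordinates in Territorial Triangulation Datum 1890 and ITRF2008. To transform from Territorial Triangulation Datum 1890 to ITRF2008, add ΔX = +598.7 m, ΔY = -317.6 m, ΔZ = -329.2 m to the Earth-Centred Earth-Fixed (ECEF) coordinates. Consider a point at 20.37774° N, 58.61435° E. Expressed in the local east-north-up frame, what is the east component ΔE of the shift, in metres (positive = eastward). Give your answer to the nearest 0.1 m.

The local east axis at (φ, λ) is (−sin λ, cos λ, 0), so ΔE = −sin(58.61435°)·598.7 + cos(58.61435°)·(-317.6) = -676.50 m.

ΔE = -676.5 m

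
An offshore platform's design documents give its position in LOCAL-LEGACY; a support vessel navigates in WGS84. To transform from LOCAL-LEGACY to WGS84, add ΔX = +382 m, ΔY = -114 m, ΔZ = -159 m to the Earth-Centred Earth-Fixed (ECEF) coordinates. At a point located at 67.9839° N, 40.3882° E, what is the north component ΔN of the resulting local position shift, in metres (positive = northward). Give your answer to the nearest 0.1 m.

At φ = 67.9839°, λ = 40.3882°: sin φ = 0.927079, cos φ = 0.374867, sin λ = 0.647963, cos λ = 0.761672.
ΔN = −sin φ cos λ·ΔX − sin φ sin λ·ΔY + cos φ·ΔZ = −(0.927079)(0.761672)(382) − (0.927079)(0.647963)(-114) + (0.374867)(-159) = -260.86 m.

ΔN = -260.9 m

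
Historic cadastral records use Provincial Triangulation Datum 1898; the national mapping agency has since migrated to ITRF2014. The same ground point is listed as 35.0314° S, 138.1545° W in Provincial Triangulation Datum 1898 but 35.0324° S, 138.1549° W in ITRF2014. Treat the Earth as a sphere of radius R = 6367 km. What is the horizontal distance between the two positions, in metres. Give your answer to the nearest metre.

Δφ = -35.0324° − -35.0314° = -0.0010°; Δλ = -138.1549° − -138.1545° = -0.0004°.
1° along a meridian = πR/180 = 111125 m.
ΔN = Δφ × 111125 = -111.1 m; ΔE = Δλ × 111125 × cos(-35.0314°) = -0.0004 × 111125 × 0.818838 = -36.4 m.
Distance = √(ΔE² + ΔN²) = √((-36.4)² + (-111.1)²) = 116.9 m.

117 m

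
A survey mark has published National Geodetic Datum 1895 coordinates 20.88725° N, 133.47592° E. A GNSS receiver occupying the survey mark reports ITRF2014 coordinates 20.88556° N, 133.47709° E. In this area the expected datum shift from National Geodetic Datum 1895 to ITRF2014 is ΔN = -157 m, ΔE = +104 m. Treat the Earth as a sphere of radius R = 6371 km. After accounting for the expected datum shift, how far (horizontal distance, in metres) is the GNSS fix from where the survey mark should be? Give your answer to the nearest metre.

Observed coordinate differences: Δφ = -0.00169°, Δλ = +0.00117°.
Converting to metres (1° lat = 111195 m, cos φ = 0.934284): observed ΔN = -187.9 m, observed ΔE = 121.5 m.
Subtracting the expected shift leaves a residual of -187.9 − (-157) = -30.9 m north and 121.5 − (104) = 17.5 m east.
Residual distance = √((-30.9)² + 17.5²) = 35.6 m.

36 m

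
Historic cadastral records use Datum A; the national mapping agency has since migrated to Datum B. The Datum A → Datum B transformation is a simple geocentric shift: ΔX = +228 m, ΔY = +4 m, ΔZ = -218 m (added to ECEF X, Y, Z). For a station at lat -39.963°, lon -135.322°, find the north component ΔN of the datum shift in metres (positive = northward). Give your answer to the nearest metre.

ΔN = -273 m

At φ = -39.963°, λ = -135.322°: sin φ = -0.642293, cos φ = 0.766459, sin λ = -0.703122, cos λ = -0.711070.
ΔN = −sin φ cos λ·ΔX − sin φ sin λ·ΔY + cos φ·ΔZ = −(-0.642293)(-0.711070)(228) − (-0.642293)(-0.703122)(4) + (0.766459)(-218) = -273.03 m.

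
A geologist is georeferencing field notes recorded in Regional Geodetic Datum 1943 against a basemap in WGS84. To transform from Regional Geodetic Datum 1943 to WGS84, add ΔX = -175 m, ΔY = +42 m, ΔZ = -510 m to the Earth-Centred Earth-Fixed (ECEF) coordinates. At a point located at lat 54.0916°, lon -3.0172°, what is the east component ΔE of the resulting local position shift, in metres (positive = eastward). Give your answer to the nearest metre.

The local east axis at (φ, λ) is (−sin λ, cos λ, 0), so ΔE = −sin(-3.0172°)·(-175) + cos(-3.0172°)·42 = 32.73 m.

ΔE = 33 m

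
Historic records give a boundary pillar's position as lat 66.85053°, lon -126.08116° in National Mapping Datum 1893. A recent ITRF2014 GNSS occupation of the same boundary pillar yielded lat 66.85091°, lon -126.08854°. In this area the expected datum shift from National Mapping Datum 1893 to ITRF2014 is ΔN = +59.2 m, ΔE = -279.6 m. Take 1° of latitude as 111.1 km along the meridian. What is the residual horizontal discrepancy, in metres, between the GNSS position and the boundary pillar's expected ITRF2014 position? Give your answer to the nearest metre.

Observed coordinate differences: Δφ = +0.00038°, Δλ = -0.00738°.
Converting to metres (1° lat = 111100 m, cos φ = 0.393131): observed ΔN = 42.2 m, observed ΔE = -322.3 m.
Subtracting the expected shift leaves a residual of 42.2 − (59.2) = -17.0 m north and -322.3 − (-279.6) = -42.7 m east.
Residual distance = √((-17.0)² + (-42.7)²) = 46.0 m.

46 m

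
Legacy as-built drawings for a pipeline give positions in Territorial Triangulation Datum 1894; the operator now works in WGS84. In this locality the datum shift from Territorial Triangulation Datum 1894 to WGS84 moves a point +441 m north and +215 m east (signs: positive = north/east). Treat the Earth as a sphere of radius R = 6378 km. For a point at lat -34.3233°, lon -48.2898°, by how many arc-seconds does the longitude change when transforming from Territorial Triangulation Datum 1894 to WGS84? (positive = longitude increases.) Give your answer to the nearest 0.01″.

Δλ = 8.42″

At latitude -34.3233°, cos φ = 0.825869.
One radian of longitude at latitude φ spans R cos φ, so Δλ = ΔE / (R cos φ) = 215.0 / (6378000 × 0.825869) = 4.0817e-05 rad = 8.419″.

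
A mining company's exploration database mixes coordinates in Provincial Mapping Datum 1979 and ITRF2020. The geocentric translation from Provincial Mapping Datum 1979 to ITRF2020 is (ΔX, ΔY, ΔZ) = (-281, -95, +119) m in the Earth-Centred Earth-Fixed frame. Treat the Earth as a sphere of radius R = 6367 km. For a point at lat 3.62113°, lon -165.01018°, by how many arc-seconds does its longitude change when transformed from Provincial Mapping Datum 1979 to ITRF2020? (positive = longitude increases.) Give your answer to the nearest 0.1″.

Δλ = 0.6″

sin φ = 0.063159, cos φ = 0.998004, sin λ = -0.258647, cos λ = -0.965972.
East component: ΔE = −sin λ·ΔX + cos λ·ΔY = −(-0.258647)(-281) + (-0.965972)(-95) = 19.09 m.
1° of latitude spans πR/180 = 111125 m; at latitude φ, 1° of longitude spans that × cos φ = 110903.3 m, so Δλ = 19.09 / 110903.3 × 3600 = 0.620″.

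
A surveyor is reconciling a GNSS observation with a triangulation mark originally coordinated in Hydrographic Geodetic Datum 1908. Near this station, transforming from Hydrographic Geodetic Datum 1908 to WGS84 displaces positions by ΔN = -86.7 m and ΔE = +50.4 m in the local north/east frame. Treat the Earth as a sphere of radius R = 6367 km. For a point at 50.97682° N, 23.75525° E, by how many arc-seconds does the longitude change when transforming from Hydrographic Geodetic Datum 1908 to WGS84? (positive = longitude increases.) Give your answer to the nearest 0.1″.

Δλ = 2.6″

At latitude 50.97682°, cos φ = 0.629635.
One radian of longitude at latitude φ spans R cos φ, so Δλ = ΔE / (R cos φ) = 50.4 / (6367000 × 0.629635) = 1.2572e-05 rad = 2.593″.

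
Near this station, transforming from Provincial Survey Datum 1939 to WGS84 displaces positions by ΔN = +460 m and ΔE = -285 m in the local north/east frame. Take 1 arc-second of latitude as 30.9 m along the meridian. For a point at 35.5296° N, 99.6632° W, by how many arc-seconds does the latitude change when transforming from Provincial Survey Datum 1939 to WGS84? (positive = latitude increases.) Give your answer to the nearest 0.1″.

1″ of latitude = 30.90 m, so Δφ = 460.0 / 30.90 = 14.887″.

Δφ = 14.9″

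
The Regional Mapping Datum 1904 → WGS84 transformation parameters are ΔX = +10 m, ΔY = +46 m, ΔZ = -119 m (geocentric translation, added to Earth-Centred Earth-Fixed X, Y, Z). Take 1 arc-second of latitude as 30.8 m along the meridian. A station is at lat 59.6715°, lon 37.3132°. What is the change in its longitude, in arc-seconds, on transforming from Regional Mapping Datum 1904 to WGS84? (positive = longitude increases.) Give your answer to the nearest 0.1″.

Δλ = 2.0″

sin φ = 0.863144, cos φ = 0.504957, sin λ = 0.606172, cos λ = 0.795334.
East component: ΔE = −sin λ·ΔX + cos λ·ΔY = −(0.606172)(10) + (0.795334)(46) = 30.52 m.
1° of latitude spans 3600 × 30.80 = 110880 m; at latitude φ, 1° of longitude spans that × cos φ = 55989.6 m, so Δλ = 30.52 / 55989.6 × 3600 = 1.963″.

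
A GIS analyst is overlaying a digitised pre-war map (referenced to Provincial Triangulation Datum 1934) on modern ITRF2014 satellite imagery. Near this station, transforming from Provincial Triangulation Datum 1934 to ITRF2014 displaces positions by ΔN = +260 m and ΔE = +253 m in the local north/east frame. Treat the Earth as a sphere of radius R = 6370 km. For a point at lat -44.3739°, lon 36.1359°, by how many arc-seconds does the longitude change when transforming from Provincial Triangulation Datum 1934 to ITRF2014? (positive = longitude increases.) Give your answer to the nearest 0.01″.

At latitude -44.3739°, cos φ = 0.714791.
One radian of longitude at latitude φ spans R cos φ, so Δλ = ΔE / (R cos φ) = 253.0 / (6370000 × 0.714791) = 5.5565e-05 rad = 11.461″.

Δλ = 11.46″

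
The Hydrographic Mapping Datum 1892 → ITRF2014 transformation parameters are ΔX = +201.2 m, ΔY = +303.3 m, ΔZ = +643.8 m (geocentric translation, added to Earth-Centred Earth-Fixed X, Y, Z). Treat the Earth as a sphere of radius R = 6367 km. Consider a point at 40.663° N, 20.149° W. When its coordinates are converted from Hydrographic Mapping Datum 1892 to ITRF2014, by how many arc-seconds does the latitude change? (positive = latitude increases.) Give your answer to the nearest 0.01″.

Δφ = 14.04″

sin φ = 0.651609, cos φ = 0.758555, sin λ = -0.344463, cos λ = 0.938800.
North component: ΔN = −sin φ cos λ·ΔX − sin φ sin λ·ΔY + cos φ·ΔZ = −(0.651609)(0.938800)(201.2) − (0.651609)(-0.344463)(303.3) + (0.758555)(643.8) = 433.35 m.
1° of latitude spans πR/180 = 111125 m, so Δφ = 433.35 / 111125 × 3600 = 14.039″.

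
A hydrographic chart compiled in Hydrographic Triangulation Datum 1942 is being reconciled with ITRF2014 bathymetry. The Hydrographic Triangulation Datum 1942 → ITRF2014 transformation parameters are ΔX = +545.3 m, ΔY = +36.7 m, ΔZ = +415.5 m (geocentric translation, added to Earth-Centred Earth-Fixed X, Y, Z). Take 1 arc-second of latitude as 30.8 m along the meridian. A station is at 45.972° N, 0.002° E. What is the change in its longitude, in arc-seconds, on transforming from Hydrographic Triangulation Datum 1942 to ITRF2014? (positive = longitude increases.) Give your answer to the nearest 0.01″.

sin φ = 0.719000, cos φ = 0.695010, sin λ = 0.000035, cos λ = 1.000000.
East component: ΔE = −sin λ·ΔX + cos λ·ΔY = −(0.000035)(545.3) + (1.000000)(36.7) = 36.68 m.
1° of latitude spans 3600 × 30.80 = 110880 m; at latitude φ, 1° of longitude spans that × cos φ = 77062.7 m, so Δλ = 36.68 / 77062.7 × 3600 = 1.714″.

Δλ = 1.71″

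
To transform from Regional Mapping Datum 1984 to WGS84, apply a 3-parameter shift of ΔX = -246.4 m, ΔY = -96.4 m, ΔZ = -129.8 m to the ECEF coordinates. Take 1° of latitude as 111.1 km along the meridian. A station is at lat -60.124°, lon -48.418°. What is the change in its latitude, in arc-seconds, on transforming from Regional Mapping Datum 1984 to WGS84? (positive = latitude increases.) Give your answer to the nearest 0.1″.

sin φ = -0.867105, cos φ = 0.498125, sin λ = -0.748007, cos λ = 0.663691.
North component: ΔN = −sin φ cos λ·ΔX − sin φ sin λ·ΔY + cos φ·ΔZ = −(-0.867105)(0.663691)(-246.4) − (-0.867105)(-0.748007)(-96.4) + (0.498125)(-129.8) = -143.93 m.
1° of latitude spans 111100 m, so Δφ = -143.93 / 111100 × 3600 = -4.664″.

Δφ = -4.7″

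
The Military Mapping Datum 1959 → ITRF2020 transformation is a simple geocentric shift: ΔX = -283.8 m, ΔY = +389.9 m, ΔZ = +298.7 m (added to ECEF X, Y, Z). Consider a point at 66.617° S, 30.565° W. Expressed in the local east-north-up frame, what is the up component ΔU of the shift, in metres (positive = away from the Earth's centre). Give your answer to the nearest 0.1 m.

At φ = -66.617°, λ = -30.565°: sin φ = -0.917872, cos φ = 0.396876, sin λ = -0.508516, cos λ = 0.861053.
ΔU = cos φ cos λ·ΔX + cos φ sin λ·ΔY + sin φ·ΔZ = (0.396876)(0.861053)(-283.8) + (0.396876)(-0.508516)(389.9) + (-0.917872)(298.7) = -449.84 m.

ΔU = -449.8 m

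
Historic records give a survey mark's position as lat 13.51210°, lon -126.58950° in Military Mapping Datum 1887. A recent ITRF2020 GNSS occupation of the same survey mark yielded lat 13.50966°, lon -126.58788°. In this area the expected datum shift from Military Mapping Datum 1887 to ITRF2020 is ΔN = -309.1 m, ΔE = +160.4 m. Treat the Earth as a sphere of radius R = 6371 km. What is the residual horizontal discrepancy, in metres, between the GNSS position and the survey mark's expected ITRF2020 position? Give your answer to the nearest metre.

41 m

Observed coordinate differences: Δφ = -0.00244°, Δλ = +0.00162°.
Converting to metres (1° lat = 111195 m, cos φ = 0.972321): observed ΔN = -271.3 m, observed ΔE = 175.1 m.
Subtracting the expected shift leaves a residual of -271.3 − (-309.1) = 37.8 m north and 175.1 − (160.4) = 14.7 m east.
Residual distance = √(37.8² + 14.7²) = 40.6 m.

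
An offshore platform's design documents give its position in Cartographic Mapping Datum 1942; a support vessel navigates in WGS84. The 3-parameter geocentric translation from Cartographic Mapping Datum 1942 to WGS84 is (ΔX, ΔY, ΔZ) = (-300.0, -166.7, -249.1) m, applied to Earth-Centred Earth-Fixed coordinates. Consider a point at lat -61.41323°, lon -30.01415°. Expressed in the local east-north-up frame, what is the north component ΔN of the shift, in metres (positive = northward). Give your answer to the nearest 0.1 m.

ΔN = -274.1 m

At φ = -61.41323°, λ = -30.01415°: sin φ = -0.878093, cos φ = 0.478489, sin λ = -0.500214, cos λ = 0.865902.
ΔN = −sin φ cos λ·ΔX − sin φ sin λ·ΔY + cos φ·ΔZ = −(-0.878093)(0.865902)(-300.0) − (-0.878093)(-0.500214)(-166.7) + (0.478489)(-249.1) = -274.07 m.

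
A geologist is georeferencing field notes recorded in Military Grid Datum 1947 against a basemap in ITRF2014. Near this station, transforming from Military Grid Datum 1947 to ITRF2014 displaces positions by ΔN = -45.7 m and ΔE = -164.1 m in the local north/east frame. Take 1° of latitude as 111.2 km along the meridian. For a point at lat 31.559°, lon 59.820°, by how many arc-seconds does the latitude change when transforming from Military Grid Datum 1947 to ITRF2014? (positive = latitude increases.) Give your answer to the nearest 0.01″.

1° of latitude = 111.2 km, so Δφ = -45.7 / 111200 = -0.0004110° = -1.479″.

Δφ = -1.48″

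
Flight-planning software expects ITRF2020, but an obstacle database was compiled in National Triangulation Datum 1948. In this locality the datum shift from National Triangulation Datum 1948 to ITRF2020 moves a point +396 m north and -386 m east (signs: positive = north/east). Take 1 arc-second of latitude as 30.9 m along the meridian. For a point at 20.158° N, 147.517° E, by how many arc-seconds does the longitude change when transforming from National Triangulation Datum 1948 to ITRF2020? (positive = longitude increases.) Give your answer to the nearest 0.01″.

Δλ = -13.31″

At latitude 20.158°, cos φ = 0.938746.
1″ of longitude at this latitude = 30.90 × cos φ = 29.0072 m, so Δλ = -386.0 / 29.0072 = -13.307″.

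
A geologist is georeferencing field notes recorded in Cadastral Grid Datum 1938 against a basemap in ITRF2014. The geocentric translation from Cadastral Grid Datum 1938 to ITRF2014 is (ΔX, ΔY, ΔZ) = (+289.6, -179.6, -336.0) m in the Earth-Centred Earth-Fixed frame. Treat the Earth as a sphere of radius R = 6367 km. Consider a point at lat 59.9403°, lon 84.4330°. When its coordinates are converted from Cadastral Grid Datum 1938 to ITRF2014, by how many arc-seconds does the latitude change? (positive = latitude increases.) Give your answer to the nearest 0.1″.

sin φ = 0.865504, cos φ = 0.500902, sin λ = 0.995283, cos λ = 0.097010.
North component: ΔN = −sin φ cos λ·ΔX − sin φ sin λ·ΔY + cos φ·ΔZ = −(0.865504)(0.097010)(289.6) − (0.865504)(0.995283)(-179.6) + (0.500902)(-336.0) = -37.91 m.
1° of latitude spans πR/180 = 111125 m, so Δφ = -37.91 / 111125 × 3600 = -1.228″.

Δφ = -1.2″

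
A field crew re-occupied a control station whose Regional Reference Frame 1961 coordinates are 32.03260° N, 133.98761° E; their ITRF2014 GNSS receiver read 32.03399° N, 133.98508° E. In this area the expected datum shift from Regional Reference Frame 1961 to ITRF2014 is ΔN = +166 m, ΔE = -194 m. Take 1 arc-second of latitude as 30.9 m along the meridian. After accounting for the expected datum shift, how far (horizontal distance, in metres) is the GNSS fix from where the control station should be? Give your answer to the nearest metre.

46 m

Observed coordinate differences: Δφ = +0.00139°, Δλ = -0.00253°.
Converting to metres (1° lat = 111240 m, cos φ = 0.847746): observed ΔN = 154.6 m, observed ΔE = -238.6 m.
Subtracting the expected shift leaves a residual of 154.6 − (166) = -11.4 m north and -238.6 − (-194) = -44.6 m east.
Residual distance = √((-11.4)² + (-44.6)²) = 46.0 m.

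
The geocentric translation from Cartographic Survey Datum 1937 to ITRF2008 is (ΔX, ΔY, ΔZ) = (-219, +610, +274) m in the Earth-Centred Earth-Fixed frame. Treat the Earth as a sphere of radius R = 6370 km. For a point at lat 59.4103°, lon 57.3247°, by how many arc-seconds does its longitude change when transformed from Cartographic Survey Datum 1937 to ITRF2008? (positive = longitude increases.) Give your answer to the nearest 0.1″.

Δλ = 32.7″

sin φ = 0.860834, cos φ = 0.508887, sin λ = 0.841744, cos λ = 0.539877.
East component: ΔE = −sin λ·ΔX + cos λ·ΔY = −(0.841744)(-219) + (0.539877)(610) = 513.67 m.
1° of latitude spans πR/180 = 111177 m; at latitude φ, 1° of longitude spans that × cos φ = 56576.7 m, so Δλ = 513.67 / 56576.7 × 3600 = 32.685″.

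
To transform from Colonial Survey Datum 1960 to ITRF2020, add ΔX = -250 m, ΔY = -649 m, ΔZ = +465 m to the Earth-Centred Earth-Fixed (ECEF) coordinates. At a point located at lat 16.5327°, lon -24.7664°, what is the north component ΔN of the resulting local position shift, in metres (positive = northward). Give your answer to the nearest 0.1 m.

ΔN = 433.0 m

The local north axis is (−sin φ cos λ, −sin φ sin λ, cos φ), giving ΔN = 64.597 − 77.367 + 445.776 = 433.01 m.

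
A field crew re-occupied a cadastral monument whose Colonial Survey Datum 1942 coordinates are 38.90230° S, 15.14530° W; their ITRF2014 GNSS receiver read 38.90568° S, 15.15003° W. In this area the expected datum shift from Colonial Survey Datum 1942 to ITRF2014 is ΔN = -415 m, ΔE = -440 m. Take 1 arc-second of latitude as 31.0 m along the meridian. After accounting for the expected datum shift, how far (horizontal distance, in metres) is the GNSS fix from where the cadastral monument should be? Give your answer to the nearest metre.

Observed coordinate differences: Δφ = -0.00338°, Δλ = -0.00473°.
Converting to metres (1° lat = 111600 m, cos φ = 0.778218): observed ΔN = -377.2 m, observed ΔE = -410.8 m.
Subtracting the expected shift leaves a residual of -377.2 − (-415) = 37.8 m north and -410.8 − (-440) = 29.2 m east.
Residual distance = √(37.8² + 29.2²) = 47.8 m.

48 m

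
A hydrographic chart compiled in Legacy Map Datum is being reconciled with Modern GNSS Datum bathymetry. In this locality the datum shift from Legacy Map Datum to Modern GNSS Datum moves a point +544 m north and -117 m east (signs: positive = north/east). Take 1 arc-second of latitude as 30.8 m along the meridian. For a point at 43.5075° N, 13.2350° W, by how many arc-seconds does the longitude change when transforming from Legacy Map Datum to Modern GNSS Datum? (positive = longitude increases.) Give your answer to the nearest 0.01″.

Δλ = -5.24″

At latitude 43.5075°, cos φ = 0.725284.
1″ of longitude at this latitude = 30.80 × cos φ = 22.3388 m, so Δλ = -117.0 / 22.3388 = -5.238″.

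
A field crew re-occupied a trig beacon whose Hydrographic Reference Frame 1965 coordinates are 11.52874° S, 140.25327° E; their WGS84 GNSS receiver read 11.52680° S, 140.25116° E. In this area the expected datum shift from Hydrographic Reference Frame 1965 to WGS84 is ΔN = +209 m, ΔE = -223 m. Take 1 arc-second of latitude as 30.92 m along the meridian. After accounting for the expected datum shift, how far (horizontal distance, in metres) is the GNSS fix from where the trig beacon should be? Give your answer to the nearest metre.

10 m

Observed coordinate differences: Δφ = +0.00194°, Δλ = -0.00211°.
Converting to metres (1° lat = 111312 m, cos φ = 0.979825): observed ΔN = 215.9 m, observed ΔE = -230.1 m.
Subtracting the expected shift leaves a residual of 215.9 − (209) = 6.9 m north and -230.1 − (-223) = -7.1 m east.
Residual distance = √(6.9² + (-7.1)²) = 10.0 m.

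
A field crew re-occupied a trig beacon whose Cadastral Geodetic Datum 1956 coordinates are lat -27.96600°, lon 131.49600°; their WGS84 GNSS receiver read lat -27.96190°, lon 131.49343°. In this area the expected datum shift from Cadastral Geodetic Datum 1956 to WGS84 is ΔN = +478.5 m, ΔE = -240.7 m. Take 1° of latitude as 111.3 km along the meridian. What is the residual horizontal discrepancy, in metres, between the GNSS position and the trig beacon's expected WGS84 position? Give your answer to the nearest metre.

Observed coordinate differences: Δφ = +0.00410°, Δλ = -0.00257°.
Converting to metres (1° lat = 111300 m, cos φ = 0.883226): observed ΔN = 456.3 m, observed ΔE = -252.6 m.
Subtracting the expected shift leaves a residual of 456.3 − (478.5) = -22.2 m north and -252.6 − (-240.7) = -11.9 m east.
Residual distance = √((-22.2)² + (-11.9)²) = 25.2 m.

25 m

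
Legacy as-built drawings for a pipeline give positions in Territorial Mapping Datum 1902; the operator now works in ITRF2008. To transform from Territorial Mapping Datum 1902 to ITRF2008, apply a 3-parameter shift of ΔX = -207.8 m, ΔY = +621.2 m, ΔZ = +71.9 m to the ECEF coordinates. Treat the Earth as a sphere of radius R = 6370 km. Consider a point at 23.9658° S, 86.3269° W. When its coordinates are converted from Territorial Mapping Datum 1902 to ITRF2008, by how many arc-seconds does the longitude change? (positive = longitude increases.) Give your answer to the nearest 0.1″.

Δλ = -5.9″

sin φ = -0.406191, cos φ = 0.913788, sin λ = -0.997946, cos λ = 0.064064.
East component: ΔE = −sin λ·ΔX + cos λ·ΔY = −(-0.997946)(-207.8) + (0.064064)(621.2) = -167.58 m.
1° of latitude spans πR/180 = 111177 m; at latitude φ, 1° of longitude spans that × cos φ = 101592.6 m, so Δλ = -167.58 / 101592.6 × 3600 = -5.938″.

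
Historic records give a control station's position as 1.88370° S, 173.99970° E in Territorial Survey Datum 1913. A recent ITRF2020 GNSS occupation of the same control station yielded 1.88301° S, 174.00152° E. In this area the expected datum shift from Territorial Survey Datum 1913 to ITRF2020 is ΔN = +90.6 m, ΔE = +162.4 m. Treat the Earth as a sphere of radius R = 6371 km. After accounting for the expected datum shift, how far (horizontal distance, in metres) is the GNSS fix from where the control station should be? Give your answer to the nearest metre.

42 m

Observed coordinate differences: Δφ = +0.00069°, Δλ = +0.00182°.
Converting to metres (1° lat = 111195 m, cos φ = 0.999460): observed ΔN = 76.7 m, observed ΔE = 202.3 m.
Subtracting the expected shift leaves a residual of 76.7 − (90.6) = -13.9 m north and 202.3 − (162.4) = 39.9 m east.
Residual distance = √((-13.9)² + 39.9²) = 42.2 m.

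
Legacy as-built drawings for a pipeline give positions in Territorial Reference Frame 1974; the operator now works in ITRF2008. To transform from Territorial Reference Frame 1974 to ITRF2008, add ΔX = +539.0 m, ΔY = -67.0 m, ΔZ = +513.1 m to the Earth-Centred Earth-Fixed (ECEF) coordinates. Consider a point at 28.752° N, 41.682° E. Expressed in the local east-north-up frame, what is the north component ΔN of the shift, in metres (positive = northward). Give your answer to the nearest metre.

At φ = 28.752°, λ = 41.682°: sin φ = 0.481019, cos φ = 0.876710, sin λ = 0.664996, cos λ = 0.746847.
ΔN = −sin φ cos λ·ΔX − sin φ sin λ·ΔY + cos φ·ΔZ = −(0.481019)(0.746847)(539.0) − (0.481019)(0.664996)(-67.0) + (0.876710)(513.1) = 277.64 m.

ΔN = 278 m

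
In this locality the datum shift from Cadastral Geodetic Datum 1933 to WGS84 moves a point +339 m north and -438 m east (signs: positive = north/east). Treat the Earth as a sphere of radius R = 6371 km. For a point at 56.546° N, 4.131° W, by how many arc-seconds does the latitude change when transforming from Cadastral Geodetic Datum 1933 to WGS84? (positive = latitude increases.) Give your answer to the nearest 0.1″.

On a sphere of radius R, 1 rad of latitude = R, so Δφ = ΔN / R = 339.0 / 6371000 = 5.3210e-05 rad = 10.975″.

Δφ = 11.0″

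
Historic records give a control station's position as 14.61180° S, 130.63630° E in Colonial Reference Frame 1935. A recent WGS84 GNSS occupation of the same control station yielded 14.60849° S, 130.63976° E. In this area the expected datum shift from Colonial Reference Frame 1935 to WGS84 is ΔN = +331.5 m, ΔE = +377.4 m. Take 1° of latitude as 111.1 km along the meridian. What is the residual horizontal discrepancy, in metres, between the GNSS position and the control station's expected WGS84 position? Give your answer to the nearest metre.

37 m

Observed coordinate differences: Δφ = +0.00331°, Δλ = +0.00346°.
Converting to metres (1° lat = 111100 m, cos φ = 0.967657): observed ΔN = 367.7 m, observed ΔE = 372.0 m.
Subtracting the expected shift leaves a residual of 367.7 − (331.5) = 36.2 m north and 372.0 − (377.4) = -5.4 m east.
Residual distance = √(36.2² + (-5.4)²) = 36.6 m.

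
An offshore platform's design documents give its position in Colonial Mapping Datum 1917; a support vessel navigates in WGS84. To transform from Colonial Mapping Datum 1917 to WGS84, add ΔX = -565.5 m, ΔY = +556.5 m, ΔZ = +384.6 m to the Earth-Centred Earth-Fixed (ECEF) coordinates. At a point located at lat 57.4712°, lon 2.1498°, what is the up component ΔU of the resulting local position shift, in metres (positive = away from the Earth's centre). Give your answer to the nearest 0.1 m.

The local up (radial) axis is (cos φ cos λ, cos φ sin λ, sin φ), giving ΔU = -303.869 + 11.225 + 324.264 = 31.62 m.

ΔU = 31.6 m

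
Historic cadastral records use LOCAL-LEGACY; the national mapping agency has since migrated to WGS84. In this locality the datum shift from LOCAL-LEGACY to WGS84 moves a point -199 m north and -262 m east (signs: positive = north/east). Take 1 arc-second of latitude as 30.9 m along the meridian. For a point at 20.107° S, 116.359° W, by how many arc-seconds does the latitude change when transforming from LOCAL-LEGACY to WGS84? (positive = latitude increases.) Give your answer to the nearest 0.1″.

1″ of latitude = 30.90 m, so Δφ = -199.0 / 30.90 = -6.440″.

Δφ = -6.4″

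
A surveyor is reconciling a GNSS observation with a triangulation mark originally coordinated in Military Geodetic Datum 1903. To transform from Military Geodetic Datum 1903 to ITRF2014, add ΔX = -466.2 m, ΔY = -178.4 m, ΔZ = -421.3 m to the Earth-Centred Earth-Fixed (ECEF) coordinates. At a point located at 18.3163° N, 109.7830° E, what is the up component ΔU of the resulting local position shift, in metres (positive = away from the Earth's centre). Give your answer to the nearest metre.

At φ = 18.3163°, λ = 109.7830°: sin φ = 0.314263, cos φ = 0.949336, sin λ = 0.940981, cos λ = -0.338459.
ΔU = cos φ cos λ·ΔX + cos φ sin λ·ΔY + sin φ·ΔZ = (0.949336)(-0.338459)(-466.2) + (0.949336)(0.940981)(-178.4) + (0.314263)(-421.3) = -141.97 m.

ΔU = -142 m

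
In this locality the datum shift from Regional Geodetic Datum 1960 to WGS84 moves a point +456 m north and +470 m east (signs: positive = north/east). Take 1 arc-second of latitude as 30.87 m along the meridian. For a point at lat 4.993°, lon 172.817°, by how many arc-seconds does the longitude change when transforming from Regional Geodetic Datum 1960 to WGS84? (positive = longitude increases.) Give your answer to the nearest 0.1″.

Δλ = 15.3″

At latitude 4.993°, cos φ = 0.996205.
1″ of longitude at this latitude = 30.87 × cos φ = 30.7529 m, so Δλ = 470.0 / 30.7529 = 15.283″.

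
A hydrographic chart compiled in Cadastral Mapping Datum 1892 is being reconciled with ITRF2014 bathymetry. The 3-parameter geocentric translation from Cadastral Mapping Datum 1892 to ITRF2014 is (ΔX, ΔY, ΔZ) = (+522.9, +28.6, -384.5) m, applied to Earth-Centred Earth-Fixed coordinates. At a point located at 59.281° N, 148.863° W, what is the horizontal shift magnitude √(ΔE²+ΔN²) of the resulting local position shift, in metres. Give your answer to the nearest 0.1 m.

317.6 m

The local east axis at (φ, λ) is (−sin λ, cos λ, 0), so ΔE = −sin(-148.863°)·522.9 + cos(-148.863°)·28.6 = 245.90 m.
The local north axis is (−sin φ cos λ, −sin φ sin λ, cos φ), giving ΔN = 384.766 + 12.714 − 196.413 = 201.07 m.
Horizontal magnitude = √(ΔE² + ΔN²) = √(245.90² + 201.07²) = 317.64 m.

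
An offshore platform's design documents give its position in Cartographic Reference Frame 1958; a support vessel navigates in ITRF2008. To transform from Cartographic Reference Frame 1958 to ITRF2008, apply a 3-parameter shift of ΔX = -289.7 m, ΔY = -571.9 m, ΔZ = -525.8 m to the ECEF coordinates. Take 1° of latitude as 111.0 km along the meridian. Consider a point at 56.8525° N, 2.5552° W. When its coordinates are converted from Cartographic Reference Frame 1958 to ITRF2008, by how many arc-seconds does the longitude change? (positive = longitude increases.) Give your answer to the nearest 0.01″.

Δλ = -34.65″

sin φ = 0.837266, cos φ = 0.546796, sin λ = -0.044582, cos λ = 0.999006.
East component: ΔE = −sin λ·ΔX + cos λ·ΔY = −(-0.044582)(-289.7) + (0.999006)(-571.9) = -584.25 m.
1° of latitude spans 111000 m; at latitude φ, 1° of longitude spans that × cos φ = 60694.4 m, so Δλ = -584.25 / 60694.4 × 3600 = -34.654″.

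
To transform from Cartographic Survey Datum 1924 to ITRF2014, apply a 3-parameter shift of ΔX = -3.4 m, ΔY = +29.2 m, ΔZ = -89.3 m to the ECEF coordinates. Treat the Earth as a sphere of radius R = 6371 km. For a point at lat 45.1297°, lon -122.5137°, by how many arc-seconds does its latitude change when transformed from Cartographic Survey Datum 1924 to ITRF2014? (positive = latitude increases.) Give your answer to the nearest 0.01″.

sin φ = 0.708706, cos φ = 0.705504, sin λ = -0.843263, cos λ = -0.537501.
North component: ΔN = −sin φ cos λ·ΔX − sin φ sin λ·ΔY + cos φ·ΔZ = −(0.708706)(-0.537501)(-3.4) − (0.708706)(-0.843263)(29.2) + (0.705504)(-89.3) = -46.85 m.
1° of latitude spans πR/180 = 111195 m, so Δφ = -46.85 / 111195 × 3600 = -1.517″.

Δφ = -1.52″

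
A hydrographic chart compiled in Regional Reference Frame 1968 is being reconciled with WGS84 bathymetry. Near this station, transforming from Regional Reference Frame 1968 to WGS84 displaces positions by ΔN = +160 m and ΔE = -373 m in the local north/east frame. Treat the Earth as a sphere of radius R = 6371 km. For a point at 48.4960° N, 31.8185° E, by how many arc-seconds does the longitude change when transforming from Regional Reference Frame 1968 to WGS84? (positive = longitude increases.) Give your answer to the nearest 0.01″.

At latitude 48.4960°, cos φ = 0.662672.
One radian of longitude at latitude φ spans R cos φ, so Δλ = ΔE / (R cos φ) = -373.0 / (6371000 × 0.662672) = -8.8349e-05 rad = -18.223″.

Δλ = -18.22″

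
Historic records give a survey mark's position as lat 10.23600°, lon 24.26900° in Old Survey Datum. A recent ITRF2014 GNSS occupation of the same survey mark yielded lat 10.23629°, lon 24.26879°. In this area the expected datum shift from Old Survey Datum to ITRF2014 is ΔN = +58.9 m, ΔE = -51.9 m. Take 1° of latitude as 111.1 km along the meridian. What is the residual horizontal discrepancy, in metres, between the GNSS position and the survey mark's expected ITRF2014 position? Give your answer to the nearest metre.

39 m

Observed coordinate differences: Δφ = +0.00029°, Δλ = -0.00021°.
Converting to metres (1° lat = 111100 m, cos φ = 0.984084): observed ΔN = 32.2 m, observed ΔE = -23.0 m.
Subtracting the expected shift leaves a residual of 32.2 − (58.9) = -26.7 m north and -23.0 − (-51.9) = 28.9 m east.
Residual distance = √((-26.7)² + 28.9²) = 39.4 m.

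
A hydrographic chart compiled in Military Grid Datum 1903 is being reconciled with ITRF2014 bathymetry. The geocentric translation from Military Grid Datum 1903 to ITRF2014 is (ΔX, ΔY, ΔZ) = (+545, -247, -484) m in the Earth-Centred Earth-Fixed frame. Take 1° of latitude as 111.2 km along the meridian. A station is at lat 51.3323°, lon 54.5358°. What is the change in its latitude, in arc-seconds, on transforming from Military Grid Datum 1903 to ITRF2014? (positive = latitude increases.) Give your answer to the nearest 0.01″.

sin φ = 0.780783, cos φ = 0.624803, sin λ = 0.814478, cos λ = 0.580194.
North component: ΔN = −sin φ cos λ·ΔX − sin φ sin λ·ΔY + cos φ·ΔZ = −(0.780783)(0.580194)(545) − (0.780783)(0.814478)(-247) + (0.624803)(-484) = -392.22 m.
1° of latitude spans 111200 m, so Δφ = -392.22 / 111200 × 3600 = -12.698″.

Δφ = -12.70″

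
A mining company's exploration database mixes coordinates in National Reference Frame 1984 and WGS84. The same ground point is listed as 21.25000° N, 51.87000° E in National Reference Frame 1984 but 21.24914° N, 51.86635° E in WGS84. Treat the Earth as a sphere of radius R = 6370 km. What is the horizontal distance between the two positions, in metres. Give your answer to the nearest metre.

Δφ = 21.24914° − 21.25000° = -0.00086°; Δλ = 51.86635° − 51.87000° = -0.00365°.
1° along a meridian = πR/180 = 111177 m.
ΔN = Δφ × 111177 = -95.6 m; ΔE = Δλ × 111177 × cos(21.25000°) = -0.00365 × 111177 × 0.932008 = -378.2 m.
Distance = √(ΔE² + ΔN²) = √((-378.2)² + (-95.6)²) = 390.1 m.

390 m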